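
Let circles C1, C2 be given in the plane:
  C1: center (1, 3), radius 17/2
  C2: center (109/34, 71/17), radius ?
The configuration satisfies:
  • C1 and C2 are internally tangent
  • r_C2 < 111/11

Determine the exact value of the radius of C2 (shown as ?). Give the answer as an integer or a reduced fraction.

6

1. [int C1,C2]  r_C2² − 17r_C2 + 66 = 0  ⇒  r_C2 = 6 or 11
2. given r_C2 < 111/11: keep 6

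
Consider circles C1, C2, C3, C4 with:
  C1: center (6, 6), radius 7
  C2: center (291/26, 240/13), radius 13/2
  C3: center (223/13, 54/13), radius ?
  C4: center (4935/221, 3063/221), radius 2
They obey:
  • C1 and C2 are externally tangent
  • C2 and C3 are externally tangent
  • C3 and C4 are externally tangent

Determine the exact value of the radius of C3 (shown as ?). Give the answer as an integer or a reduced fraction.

1. [ext C2·C3]  r_C3² + 13r_C3 − 198 = 0  ⇒  r_C3 = 9 (r>0 drops 1)
2. [ext C3·C4]  r_C3² + 4r_C3 − 117 = 0  ⇒  r_C3 = 9 (r>0 drops 1)

9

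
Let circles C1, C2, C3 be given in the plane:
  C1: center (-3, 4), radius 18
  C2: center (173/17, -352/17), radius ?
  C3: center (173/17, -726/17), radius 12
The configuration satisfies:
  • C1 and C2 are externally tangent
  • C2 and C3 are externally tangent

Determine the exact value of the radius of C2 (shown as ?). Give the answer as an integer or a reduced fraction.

10

1. [ext C1·C2]  r_C2² + 36r_C2 − 460 = 0  ⇒  r_C2 = 10 (r>0 drops 1)
2. [ext C2·C3]  r_C2² + 24r_C2 − 340 = 0  ⇒  r_C2 = 10 (r>0 drops 1)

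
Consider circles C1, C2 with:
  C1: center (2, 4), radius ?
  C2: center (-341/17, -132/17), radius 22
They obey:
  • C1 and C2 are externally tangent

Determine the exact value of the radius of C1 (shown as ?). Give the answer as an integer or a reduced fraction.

1. [ext C1·C2]  r_C1² + 44r_C1 − 141 = 0  ⇒  r_C1 = 3 (r>0 drops 1)

3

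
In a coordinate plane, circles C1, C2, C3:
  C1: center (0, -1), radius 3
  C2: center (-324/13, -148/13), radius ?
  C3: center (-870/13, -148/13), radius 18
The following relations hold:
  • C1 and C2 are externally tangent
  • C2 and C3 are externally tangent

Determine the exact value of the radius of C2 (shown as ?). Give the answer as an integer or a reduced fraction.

24

1. [ext C1·C2]  r_C2² + 6r_C2 − 720 = 0  ⇒  r_C2 = 24 (r>0 drops 1)
2. [ext C2·C3]  r_C2² + 36r_C2 − 1440 = 0  ⇒  r_C2 = 24 (r>0 drops 1)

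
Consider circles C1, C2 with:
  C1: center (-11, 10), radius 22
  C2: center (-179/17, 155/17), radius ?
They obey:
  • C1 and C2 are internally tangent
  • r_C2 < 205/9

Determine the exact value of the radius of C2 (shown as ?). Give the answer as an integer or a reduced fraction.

21

1. [int C1,C2]  r_C2² − 44r_C2 + 483 = 0  ⇒  r_C2 = 21 or 23
2. given r_C2 < 205/9: keep 21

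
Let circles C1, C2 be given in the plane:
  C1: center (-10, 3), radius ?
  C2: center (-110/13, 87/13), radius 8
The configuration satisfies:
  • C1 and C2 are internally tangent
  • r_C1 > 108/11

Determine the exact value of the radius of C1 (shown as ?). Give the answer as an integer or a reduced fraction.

1. [int C1,C2]  r_C1² − 16r_C1 + 48 = 0  ⇒  r_C1 = 4 or 12
2. given r_C1 > 108/11: keep 12

12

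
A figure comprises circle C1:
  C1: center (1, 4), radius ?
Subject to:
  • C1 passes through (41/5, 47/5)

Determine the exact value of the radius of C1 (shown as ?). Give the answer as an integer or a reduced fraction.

9

1. [C1∋P]  r_C1² − 81 = 0  ⇒  r_C1 = 9 (r>0 drops 1)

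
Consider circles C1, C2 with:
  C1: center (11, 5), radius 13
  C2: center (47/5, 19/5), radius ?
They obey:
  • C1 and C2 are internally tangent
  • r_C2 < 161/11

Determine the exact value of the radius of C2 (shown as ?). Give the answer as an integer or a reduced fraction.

1. [int C1,C2]  r_C2² − 26r_C2 + 165 = 0  ⇒  r_C2 = 11 or 15
2. given r_C2 < 161/11: keep 11

11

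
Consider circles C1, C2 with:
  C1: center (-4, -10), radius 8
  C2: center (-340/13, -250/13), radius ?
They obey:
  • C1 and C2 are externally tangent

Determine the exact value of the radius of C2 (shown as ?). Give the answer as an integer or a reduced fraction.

16

1. [ext C1·C2]  r_C2² + 16r_C2 − 512 = 0  ⇒  r_C2 = 16 (r>0 drops 1)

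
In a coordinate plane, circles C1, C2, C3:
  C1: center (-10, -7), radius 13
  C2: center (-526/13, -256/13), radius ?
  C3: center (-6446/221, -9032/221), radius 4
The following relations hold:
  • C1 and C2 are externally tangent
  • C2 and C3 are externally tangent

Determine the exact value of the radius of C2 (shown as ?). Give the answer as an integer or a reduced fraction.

1. [ext C1·C2]  r_C2² + 26r_C2 − 920 = 0  ⇒  r_C2 = 20 (r>0 drops 1)
2. [ext C2·C3]  r_C2² + 8r_C2 − 560 = 0  ⇒  r_C2 = 20 (r>0 drops 1)

20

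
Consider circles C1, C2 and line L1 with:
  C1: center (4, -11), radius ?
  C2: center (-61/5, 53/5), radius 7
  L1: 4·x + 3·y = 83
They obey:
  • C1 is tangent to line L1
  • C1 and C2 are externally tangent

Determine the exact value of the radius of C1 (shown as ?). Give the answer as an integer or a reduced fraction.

1. [C1‖L1]  r_C1² − 400 = 0  ⇒  r_C1 = 20 (r>0 drops 1)
2. [ext C1·C2]  r_C1² + 14r_C1 − 680 = 0  ⇒  r_C1 = 20 (r>0 drops 1)

20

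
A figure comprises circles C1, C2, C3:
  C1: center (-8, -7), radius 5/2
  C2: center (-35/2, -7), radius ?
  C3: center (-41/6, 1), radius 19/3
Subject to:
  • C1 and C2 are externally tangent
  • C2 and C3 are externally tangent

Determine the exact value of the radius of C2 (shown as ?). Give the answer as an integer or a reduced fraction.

1. [ext C1·C2]  r_C2² + 5r_C2 − 84 = 0  ⇒  r_C2 = 7 (r>0 drops 1)
2. [ext C2·C3]  r_C2² + (38/3)r_C2 − 413/3 = 0  ⇒  r_C2 = 7 (r>0 drops 1)

7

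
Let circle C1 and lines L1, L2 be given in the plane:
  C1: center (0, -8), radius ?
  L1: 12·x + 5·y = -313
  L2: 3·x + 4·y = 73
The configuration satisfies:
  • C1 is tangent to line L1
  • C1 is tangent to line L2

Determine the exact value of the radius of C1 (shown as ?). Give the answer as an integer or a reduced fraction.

21

1. [C1‖L1]  r_C1² − 441 = 0  ⇒  r_C1 = 21 (r>0 drops 1)
2. [C1‖L2]  r_C1² − 441 = 0  ⇒  r_C1 = 21 (r>0 drops 1)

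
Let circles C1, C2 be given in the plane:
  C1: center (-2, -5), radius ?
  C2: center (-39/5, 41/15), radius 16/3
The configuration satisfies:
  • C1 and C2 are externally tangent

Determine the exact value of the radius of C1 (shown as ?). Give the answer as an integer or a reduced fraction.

13/3

1. [ext C1·C2]  r_C1² + (32/3)r_C1 − 65 = 0  ⇒  r_C1 = 13/3 (r>0 drops 1)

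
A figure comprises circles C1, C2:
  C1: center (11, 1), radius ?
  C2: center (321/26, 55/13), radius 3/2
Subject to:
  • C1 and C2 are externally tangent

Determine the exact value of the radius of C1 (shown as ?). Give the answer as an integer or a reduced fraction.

1. [ext C1·C2]  r_C1² + 3r_C1 − 10 = 0  ⇒  r_C1 = 2 (r>0 drops 1)

2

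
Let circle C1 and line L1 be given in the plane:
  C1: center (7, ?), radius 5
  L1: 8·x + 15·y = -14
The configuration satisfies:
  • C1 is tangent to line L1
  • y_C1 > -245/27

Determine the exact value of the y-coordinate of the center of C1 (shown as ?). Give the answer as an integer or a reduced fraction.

1. [C1‖L1]  y_C1² + (28/3)y_C1 − 31/3 = 0  ⇒  y_C1 = -31/3 or 1
2. given y_C1 > -245/27: keep 1

1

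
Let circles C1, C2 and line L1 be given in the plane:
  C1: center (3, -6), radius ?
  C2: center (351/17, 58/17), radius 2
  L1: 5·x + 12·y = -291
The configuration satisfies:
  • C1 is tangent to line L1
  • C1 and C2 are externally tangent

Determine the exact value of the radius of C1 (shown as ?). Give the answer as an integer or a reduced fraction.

18

1. [C1‖L1]  r_C1² − 324 = 0  ⇒  r_C1 = 18 (r>0 drops 1)
2. [ext C1·C2]  r_C1² + 4r_C1 − 396 = 0  ⇒  r_C1 = 18 (r>0 drops 1)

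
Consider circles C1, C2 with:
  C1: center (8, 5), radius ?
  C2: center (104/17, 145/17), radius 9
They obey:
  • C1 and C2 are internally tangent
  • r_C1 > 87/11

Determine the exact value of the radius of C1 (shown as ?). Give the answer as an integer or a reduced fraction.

1. [int C1,C2]  r_C1² − 18r_C1 + 65 = 0  ⇒  r_C1 = 5 or 13
2. given r_C1 > 87/11: keep 13

13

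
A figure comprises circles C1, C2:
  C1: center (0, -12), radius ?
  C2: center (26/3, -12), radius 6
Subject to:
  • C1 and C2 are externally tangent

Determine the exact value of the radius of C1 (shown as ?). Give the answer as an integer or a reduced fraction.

1. [ext C1·C2]  r_C1² + 12r_C1 − 352/9 = 0  ⇒  r_C1 = 8/3 (r>0 drops 1)

8/3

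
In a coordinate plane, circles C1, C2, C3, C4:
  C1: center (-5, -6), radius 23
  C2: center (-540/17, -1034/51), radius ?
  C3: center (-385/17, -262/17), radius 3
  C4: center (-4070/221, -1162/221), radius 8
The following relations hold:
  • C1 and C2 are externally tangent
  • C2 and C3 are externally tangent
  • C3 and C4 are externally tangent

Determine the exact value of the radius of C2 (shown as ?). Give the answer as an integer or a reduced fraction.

22/3

1. [ext C1·C2]  r_C2² + 46r_C2 − 3520/9 = 0  ⇒  r_C2 = 22/3 (r>0 drops 1)
2. [ext C2·C3]  r_C2² + 6r_C2 − 880/9 = 0  ⇒  r_C2 = 22/3 (r>0 drops 1)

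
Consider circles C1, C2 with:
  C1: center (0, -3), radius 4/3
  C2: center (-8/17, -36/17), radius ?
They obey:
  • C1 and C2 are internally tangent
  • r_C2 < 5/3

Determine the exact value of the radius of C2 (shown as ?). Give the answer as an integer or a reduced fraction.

1/3

1. [int C1,C2]  r_C2² − (8/3)r_C2 + 7/9 = 0  ⇒  r_C2 = 1/3 or 7/3
2. given r_C2 < 5/3: keep 1/3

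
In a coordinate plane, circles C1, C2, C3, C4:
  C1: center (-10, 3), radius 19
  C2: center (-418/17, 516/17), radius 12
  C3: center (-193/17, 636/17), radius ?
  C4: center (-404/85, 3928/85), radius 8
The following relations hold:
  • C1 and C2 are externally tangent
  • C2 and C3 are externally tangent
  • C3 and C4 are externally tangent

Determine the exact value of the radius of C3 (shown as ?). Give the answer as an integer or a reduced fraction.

3

1. [ext C2·C3]  r_C3² + 24r_C3 − 81 = 0  ⇒  r_C3 = 3 (r>0 drops 1)
2. [ext C3·C4]  r_C3² + 16r_C3 − 57 = 0  ⇒  r_C3 = 3 (r>0 drops 1)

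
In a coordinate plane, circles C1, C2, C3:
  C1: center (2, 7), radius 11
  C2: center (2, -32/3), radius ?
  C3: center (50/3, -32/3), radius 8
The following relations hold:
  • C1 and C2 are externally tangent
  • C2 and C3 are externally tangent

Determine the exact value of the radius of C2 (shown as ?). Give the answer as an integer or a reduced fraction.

1. [ext C1·C2]  r_C2² + 22r_C2 − 1720/9 = 0  ⇒  r_C2 = 20/3 (r>0 drops 1)
2. [ext C2·C3]  r_C2² + 16r_C2 − 1360/9 = 0  ⇒  r_C2 = 20/3 (r>0 drops 1)

20/3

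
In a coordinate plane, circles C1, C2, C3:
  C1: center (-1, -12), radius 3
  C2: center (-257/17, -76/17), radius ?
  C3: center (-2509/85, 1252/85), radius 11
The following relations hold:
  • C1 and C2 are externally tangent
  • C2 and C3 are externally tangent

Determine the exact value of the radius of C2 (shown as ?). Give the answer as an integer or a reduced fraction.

13

1. [ext C1·C2]  r_C2² + 6r_C2 − 247 = 0  ⇒  r_C2 = 13 (r>0 drops 1)
2. [ext C2·C3]  r_C2² + 22r_C2 − 455 = 0  ⇒  r_C2 = 13 (r>0 drops 1)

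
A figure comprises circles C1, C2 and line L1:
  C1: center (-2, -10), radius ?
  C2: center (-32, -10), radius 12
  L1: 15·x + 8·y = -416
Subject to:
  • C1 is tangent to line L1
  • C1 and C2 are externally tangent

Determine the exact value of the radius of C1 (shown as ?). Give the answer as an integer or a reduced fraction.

1. [C1‖L1]  r_C1² − 324 = 0  ⇒  r_C1 = 18 (r>0 drops 1)
2. [ext C1·C2]  r_C1² + 24r_C1 − 756 = 0  ⇒  r_C1 = 18 (r>0 drops 1)

18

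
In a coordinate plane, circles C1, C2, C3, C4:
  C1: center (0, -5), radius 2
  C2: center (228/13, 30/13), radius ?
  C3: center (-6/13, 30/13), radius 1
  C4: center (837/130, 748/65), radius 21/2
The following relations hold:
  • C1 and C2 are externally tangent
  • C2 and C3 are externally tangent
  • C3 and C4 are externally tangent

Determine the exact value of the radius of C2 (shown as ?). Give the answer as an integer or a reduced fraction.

17

1. [ext C1·C2]  r_C2² + 4r_C2 − 357 = 0  ⇒  r_C2 = 17 (r>0 drops 1)
2. [ext C2·C3]  r_C2² + 2r_C2 − 323 = 0  ⇒  r_C2 = 17 (r>0 drops 1)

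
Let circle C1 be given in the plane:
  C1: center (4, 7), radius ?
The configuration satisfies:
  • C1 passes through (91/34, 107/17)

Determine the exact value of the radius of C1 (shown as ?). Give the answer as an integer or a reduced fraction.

3/2

1. [C1∋P]  r_C1² − 9/4 = 0  ⇒  r_C1 = 3/2 (r>0 drops 1)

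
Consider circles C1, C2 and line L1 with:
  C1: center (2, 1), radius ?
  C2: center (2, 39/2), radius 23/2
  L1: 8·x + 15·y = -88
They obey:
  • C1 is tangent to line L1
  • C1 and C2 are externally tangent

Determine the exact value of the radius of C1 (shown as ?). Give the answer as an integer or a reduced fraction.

7

1. [C1‖L1]  r_C1² − 49 = 0  ⇒  r_C1 = 7 (r>0 drops 1)
2. [ext C1·C2]  r_C1² + 23r_C1 − 210 = 0  ⇒  r_C1 = 7 (r>0 drops 1)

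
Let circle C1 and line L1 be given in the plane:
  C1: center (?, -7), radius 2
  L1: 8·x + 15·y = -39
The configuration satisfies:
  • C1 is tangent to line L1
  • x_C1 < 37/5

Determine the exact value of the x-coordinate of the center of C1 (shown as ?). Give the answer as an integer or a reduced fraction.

1. [C1‖L1]  x_C1² − (33/2)x_C1 + 50 = 0  ⇒  x_C1 = 4 or 25/2
2. given x_C1 < 37/5: keep 4

4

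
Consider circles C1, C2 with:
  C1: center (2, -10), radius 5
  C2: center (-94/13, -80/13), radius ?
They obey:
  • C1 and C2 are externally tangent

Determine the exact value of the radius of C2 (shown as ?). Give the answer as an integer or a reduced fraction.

1. [ext C1·C2]  r_C2² + 10r_C2 − 75 = 0  ⇒  r_C2 = 5 (r>0 drops 1)

5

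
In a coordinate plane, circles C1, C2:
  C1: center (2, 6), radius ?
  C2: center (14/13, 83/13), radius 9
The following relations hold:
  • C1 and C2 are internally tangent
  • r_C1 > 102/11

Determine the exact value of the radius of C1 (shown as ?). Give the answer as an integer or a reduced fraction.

10

1. [int C1,C2]  r_C1² − 18r_C1 + 80 = 0  ⇒  r_C1 = 8 or 10
2. given r_C1 > 102/11: keep 10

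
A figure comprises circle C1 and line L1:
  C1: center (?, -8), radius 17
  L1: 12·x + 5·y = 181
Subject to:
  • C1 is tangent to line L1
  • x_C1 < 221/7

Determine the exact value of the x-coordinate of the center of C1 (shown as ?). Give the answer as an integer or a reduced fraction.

1. [C1‖L1]  x_C1² − (221/6)x_C1 = 0  ⇒  x_C1 = 0 or 221/6
2. given x_C1 < 221/7: keep 0

0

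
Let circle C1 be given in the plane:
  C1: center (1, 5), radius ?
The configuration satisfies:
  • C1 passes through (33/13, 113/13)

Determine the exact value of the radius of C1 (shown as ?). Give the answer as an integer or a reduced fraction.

4

1. [C1∋P]  r_C1² − 16 = 0  ⇒  r_C1 = 4 (r>0 drops 1)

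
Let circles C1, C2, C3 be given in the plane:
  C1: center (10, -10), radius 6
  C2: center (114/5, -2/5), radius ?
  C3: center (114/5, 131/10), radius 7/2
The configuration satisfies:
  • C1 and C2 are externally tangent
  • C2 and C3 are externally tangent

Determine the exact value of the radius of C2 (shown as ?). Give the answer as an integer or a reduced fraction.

10

1. [ext C1·C2]  r_C2² + 12r_C2 − 220 = 0  ⇒  r_C2 = 10 (r>0 drops 1)
2. [ext C2·C3]  r_C2² + 7r_C2 − 170 = 0  ⇒  r_C2 = 10 (r>0 drops 1)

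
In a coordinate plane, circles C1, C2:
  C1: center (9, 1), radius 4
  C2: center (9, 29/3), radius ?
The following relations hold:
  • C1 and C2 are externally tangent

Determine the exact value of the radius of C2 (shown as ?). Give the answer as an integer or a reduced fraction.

14/3

1. [ext C1·C2]  r_C2² + 8r_C2 − 532/9 = 0  ⇒  r_C2 = 14/3 (r>0 drops 1)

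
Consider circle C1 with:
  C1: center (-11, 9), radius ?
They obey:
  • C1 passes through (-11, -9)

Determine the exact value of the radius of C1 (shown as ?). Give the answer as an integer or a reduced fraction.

18

1. [C1∋P]  r_C1² − 324 = 0  ⇒  r_C1 = 18 (r>0 drops 1)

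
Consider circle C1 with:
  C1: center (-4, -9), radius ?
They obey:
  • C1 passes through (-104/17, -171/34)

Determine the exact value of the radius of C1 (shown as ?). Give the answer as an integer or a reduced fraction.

1. [C1∋P]  r_C1² − 81/4 = 0  ⇒  r_C1 = 9/2 (r>0 drops 1)

9/2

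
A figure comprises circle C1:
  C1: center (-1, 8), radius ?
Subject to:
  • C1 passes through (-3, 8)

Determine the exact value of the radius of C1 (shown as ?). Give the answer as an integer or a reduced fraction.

1. [C1∋P]  r_C1² − 4 = 0  ⇒  r_C1 = 2 (r>0 drops 1)

2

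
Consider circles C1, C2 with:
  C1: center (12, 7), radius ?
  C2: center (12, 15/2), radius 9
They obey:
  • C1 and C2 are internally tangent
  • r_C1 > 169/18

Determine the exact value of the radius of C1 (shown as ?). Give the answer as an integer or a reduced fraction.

19/2

1. [int C1,C2]  r_C1² − 18r_C1 + 323/4 = 0  ⇒  r_C1 = 17/2 or 19/2
2. given r_C1 > 169/18: keep 19/2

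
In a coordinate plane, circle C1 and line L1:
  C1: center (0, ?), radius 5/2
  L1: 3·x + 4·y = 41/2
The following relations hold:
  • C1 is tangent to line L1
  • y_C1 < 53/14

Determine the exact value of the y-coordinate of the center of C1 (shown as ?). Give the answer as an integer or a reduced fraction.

2

1. [C1‖L1]  y_C1² − (41/4)y_C1 + 33/2 = 0  ⇒  y_C1 = 2 or 33/4
2. given y_C1 < 53/14: keep 2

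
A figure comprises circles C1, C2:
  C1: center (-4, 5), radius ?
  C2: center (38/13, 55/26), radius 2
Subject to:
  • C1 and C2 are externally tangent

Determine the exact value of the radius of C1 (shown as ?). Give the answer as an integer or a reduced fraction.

1. [ext C1·C2]  r_C1² + 4r_C1 − 209/4 = 0  ⇒  r_C1 = 11/2 (r>0 drops 1)

11/2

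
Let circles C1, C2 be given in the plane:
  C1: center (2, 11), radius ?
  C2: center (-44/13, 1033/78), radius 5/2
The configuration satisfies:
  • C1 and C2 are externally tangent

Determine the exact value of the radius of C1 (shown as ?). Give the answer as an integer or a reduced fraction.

10/3

1. [ext C1·C2]  r_C1² + 5r_C1 − 250/9 = 0  ⇒  r_C1 = 10/3 (r>0 drops 1)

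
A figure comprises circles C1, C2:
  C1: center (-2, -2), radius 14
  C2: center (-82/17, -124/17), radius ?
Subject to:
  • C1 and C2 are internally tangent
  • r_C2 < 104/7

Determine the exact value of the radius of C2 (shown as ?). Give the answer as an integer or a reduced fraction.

1. [int C1,C2]  r_C2² − 28r_C2 + 160 = 0  ⇒  r_C2 = 8 or 20
2. given r_C2 < 104/7: keep 8

8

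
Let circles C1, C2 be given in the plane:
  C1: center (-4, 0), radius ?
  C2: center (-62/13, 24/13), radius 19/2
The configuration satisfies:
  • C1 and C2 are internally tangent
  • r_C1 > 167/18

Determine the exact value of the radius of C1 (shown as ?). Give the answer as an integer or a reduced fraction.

1. [int C1,C2]  r_C1² − 19r_C1 + 345/4 = 0  ⇒  r_C1 = 15/2 or 23/2
2. given r_C1 > 167/18: keep 23/2

23/2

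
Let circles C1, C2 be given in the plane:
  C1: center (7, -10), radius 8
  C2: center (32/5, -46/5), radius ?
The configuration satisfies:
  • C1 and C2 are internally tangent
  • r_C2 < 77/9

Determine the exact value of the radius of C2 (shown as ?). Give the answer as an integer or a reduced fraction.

1. [int C1,C2]  r_C2² − 16r_C2 + 63 = 0  ⇒  r_C2 = 7 or 9
2. given r_C2 < 77/9: keep 7

7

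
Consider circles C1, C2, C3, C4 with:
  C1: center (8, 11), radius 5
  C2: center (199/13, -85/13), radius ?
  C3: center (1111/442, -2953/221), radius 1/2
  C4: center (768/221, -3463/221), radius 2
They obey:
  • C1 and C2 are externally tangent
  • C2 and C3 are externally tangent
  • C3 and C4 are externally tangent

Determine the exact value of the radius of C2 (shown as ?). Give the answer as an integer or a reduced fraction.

1. [ext C1·C2]  r_C2² + 10r_C2 − 336 = 0  ⇒  r_C2 = 14 (r>0 drops 1)
2. [ext C2·C3]  r_C2² + 1r_C2 − 210 = 0  ⇒  r_C2 = 14 (r>0 drops 1)

14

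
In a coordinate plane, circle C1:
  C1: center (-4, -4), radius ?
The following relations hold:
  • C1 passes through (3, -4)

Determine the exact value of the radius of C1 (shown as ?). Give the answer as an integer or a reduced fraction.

7

1. [C1∋P]  r_C1² − 49 = 0  ⇒  r_C1 = 7 (r>0 drops 1)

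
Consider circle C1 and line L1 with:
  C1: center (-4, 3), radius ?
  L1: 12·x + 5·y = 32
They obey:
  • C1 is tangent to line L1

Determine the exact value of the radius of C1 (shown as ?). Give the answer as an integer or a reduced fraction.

1. [C1‖L1]  r_C1² − 25 = 0  ⇒  r_C1 = 5 (r>0 drops 1)

5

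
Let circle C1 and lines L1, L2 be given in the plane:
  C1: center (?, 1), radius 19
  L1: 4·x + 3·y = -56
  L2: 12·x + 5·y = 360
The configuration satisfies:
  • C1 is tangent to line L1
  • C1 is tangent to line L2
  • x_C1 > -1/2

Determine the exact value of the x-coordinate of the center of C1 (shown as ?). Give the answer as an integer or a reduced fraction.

1. [C1‖L1]  x_C1² + (59/2)x_C1 − 693/2 = 0  ⇒  x_C1 = -77/2 or 9
2. [C1‖L2]  x_C1² − (355/6)x_C1 + 903/2 = 0  ⇒  x_C1 = 9 or 301/6

9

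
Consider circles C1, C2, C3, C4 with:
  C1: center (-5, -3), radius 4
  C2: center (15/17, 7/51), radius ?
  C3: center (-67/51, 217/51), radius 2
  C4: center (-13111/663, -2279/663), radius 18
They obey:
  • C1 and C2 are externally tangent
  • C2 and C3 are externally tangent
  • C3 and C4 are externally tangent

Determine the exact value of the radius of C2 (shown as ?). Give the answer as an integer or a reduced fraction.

1. [ext C1·C2]  r_C2² + 8r_C2 − 256/9 = 0  ⇒  r_C2 = 8/3 (r>0 drops 1)
2. [ext C2·C3]  r_C2² + 4r_C2 − 160/9 = 0  ⇒  r_C2 = 8/3 (r>0 drops 1)

8/3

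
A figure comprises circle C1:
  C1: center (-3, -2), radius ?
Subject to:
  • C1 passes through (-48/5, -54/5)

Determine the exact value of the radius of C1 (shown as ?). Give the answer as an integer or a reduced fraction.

1. [C1∋P]  r_C1² − 121 = 0  ⇒  r_C1 = 11 (r>0 drops 1)

11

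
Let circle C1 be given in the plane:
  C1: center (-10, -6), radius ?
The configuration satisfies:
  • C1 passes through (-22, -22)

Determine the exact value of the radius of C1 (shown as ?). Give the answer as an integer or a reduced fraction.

20

1. [C1∋P]  r_C1² − 400 = 0  ⇒  r_C1 = 20 (r>0 drops 1)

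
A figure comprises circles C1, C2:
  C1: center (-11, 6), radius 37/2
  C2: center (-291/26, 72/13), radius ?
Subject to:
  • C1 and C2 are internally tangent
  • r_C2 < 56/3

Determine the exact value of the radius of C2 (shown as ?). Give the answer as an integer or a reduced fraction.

18

1. [int C1,C2]  r_C2² − 37r_C2 + 342 = 0  ⇒  r_C2 = 18 or 19
2. given r_C2 < 56/3: keep 18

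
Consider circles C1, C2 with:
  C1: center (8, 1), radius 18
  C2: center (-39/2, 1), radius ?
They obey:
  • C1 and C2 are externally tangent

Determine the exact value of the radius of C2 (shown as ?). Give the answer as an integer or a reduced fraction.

19/2

1. [ext C1·C2]  r_C2² + 36r_C2 − 1729/4 = 0  ⇒  r_C2 = 19/2 (r>0 drops 1)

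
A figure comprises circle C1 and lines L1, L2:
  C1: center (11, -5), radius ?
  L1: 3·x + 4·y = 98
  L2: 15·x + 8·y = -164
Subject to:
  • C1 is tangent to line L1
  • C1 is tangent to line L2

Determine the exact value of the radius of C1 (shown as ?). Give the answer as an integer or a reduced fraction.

1. [C1‖L1]  r_C1² − 289 = 0  ⇒  r_C1 = 17 (r>0 drops 1)
2. [C1‖L2]  r_C1² − 289 = 0  ⇒  r_C1 = 17 (r>0 drops 1)

17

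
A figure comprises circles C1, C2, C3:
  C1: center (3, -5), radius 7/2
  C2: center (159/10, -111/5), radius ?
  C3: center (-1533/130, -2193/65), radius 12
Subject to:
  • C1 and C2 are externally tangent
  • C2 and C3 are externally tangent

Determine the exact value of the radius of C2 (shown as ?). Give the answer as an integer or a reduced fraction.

18

1. [ext C1·C2]  r_C2² + 7r_C2 − 450 = 0  ⇒  r_C2 = 18 (r>0 drops 1)
2. [ext C2·C3]  r_C2² + 24r_C2 − 756 = 0  ⇒  r_C2 = 18 (r>0 drops 1)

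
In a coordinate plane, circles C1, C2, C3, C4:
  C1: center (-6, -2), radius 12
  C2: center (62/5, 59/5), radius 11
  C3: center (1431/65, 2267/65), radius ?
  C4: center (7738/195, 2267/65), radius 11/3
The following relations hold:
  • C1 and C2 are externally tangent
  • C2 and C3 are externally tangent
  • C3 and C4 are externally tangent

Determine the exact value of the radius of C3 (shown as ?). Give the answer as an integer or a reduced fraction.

14

1. [ext C2·C3]  r_C3² + 22r_C3 − 504 = 0  ⇒  r_C3 = 14 (r>0 drops 1)
2. [ext C3·C4]  r_C3² + (22/3)r_C3 − 896/3 = 0  ⇒  r_C3 = 14 (r>0 drops 1)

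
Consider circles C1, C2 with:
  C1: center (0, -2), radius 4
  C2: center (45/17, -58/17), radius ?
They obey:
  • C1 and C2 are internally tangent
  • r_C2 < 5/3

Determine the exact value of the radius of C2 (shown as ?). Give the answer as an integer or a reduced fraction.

1

1. [int C1,C2]  r_C2² − 8r_C2 + 7 = 0  ⇒  r_C2 = 1 or 7
2. given r_C2 < 5/3: keep 1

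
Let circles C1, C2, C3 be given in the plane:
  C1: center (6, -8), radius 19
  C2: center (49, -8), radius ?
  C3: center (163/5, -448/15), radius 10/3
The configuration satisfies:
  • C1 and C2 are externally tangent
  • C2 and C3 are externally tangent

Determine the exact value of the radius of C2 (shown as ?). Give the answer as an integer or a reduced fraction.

24

1. [ext C1·C2]  r_C2² + 38r_C2 − 1488 = 0  ⇒  r_C2 = 24 (r>0 drops 1)
2. [ext C2·C3]  r_C2² + (20/3)r_C2 − 736 = 0  ⇒  r_C2 = 24 (r>0 drops 1)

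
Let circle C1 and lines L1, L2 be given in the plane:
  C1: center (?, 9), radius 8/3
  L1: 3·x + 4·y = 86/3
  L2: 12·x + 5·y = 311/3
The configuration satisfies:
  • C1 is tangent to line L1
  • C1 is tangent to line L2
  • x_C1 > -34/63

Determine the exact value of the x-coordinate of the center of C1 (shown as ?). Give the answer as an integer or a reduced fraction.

2

1. [C1‖L1]  x_C1² + (44/9)x_C1 − 124/9 = 0  ⇒  x_C1 = -62/9 or 2
2. [C1‖L2]  x_C1² − (88/9)x_C1 + 140/9 = 0  ⇒  x_C1 = 2 or 70/9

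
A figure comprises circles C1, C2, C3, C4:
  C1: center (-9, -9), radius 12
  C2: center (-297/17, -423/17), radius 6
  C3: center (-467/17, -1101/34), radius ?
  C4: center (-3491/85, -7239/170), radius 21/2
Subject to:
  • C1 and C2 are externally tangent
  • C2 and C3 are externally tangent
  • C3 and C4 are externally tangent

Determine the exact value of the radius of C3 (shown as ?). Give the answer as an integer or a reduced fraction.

1. [ext C2·C3]  r_C3² + 12r_C3 − 481/4 = 0  ⇒  r_C3 = 13/2 (r>0 drops 1)
2. [ext C3·C4]  r_C3² + 21r_C3 − 715/4 = 0  ⇒  r_C3 = 13/2 (r>0 drops 1)

13/2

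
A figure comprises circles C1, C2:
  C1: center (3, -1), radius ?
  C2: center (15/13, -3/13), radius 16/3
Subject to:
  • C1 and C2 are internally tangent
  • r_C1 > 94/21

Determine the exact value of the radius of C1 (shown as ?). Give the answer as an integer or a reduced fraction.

22/3

1. [int C1,C2]  r_C1² − (32/3)r_C1 + 220/9 = 0  ⇒  r_C1 = 10/3 or 22/3
2. given r_C1 > 94/21: keep 22/3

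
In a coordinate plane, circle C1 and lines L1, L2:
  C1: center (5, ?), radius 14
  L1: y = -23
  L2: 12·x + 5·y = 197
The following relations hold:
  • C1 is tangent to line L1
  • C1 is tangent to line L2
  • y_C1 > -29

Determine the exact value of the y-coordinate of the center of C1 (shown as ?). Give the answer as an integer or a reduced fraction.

1. [C1‖L1]  y_C1² + 46y_C1 + 333 = 0  ⇒  y_C1 = -37 or -9
2. [C1‖L2]  y_C1² − (274/5)y_C1 − 2871/5 = 0  ⇒  y_C1 = -9 or 319/5

-9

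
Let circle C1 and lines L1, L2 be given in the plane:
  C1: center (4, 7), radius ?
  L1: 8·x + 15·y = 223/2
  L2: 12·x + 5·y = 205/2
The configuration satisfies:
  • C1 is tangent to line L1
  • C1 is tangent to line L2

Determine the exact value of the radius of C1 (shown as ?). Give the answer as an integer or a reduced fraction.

3/2

1. [C1‖L1]  r_C1² − 9/4 = 0  ⇒  r_C1 = 3/2 (r>0 drops 1)
2. [C1‖L2]  r_C1² − 9/4 = 0  ⇒  r_C1 = 3/2 (r>0 drops 1)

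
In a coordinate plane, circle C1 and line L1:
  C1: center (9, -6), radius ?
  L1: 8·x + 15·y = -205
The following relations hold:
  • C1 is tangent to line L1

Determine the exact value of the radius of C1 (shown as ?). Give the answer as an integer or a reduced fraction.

1. [C1‖L1]  r_C1² − 121 = 0  ⇒  r_C1 = 11 (r>0 drops 1)

11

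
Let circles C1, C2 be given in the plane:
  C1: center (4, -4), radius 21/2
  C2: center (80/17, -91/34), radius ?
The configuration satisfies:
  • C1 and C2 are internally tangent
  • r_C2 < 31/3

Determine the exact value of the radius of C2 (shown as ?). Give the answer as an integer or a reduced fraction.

9

1. [int C1,C2]  r_C2² − 21r_C2 + 108 = 0  ⇒  r_C2 = 9 or 12
2. given r_C2 < 31/3: keep 9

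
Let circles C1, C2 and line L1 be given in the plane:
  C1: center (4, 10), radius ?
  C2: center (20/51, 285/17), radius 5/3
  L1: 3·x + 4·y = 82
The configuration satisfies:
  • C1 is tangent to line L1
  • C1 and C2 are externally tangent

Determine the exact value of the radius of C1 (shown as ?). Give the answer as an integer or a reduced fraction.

1. [C1‖L1]  r_C1² − 36 = 0  ⇒  r_C1 = 6 (r>0 drops 1)
2. [ext C1·C2]  r_C1² + (10/3)r_C1 − 56 = 0  ⇒  r_C1 = 6 (r>0 drops 1)

6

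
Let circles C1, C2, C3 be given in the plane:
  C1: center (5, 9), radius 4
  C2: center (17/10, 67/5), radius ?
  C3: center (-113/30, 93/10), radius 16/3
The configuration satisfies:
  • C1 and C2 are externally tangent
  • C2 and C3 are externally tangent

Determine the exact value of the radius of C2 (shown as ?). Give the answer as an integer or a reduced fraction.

1. [ext C1·C2]  r_C2² + 8r_C2 − 57/4 = 0  ⇒  r_C2 = 3/2 (r>0 drops 1)
2. [ext C2·C3]  r_C2² + (32/3)r_C2 − 73/4 = 0  ⇒  r_C2 = 3/2 (r>0 drops 1)

3/2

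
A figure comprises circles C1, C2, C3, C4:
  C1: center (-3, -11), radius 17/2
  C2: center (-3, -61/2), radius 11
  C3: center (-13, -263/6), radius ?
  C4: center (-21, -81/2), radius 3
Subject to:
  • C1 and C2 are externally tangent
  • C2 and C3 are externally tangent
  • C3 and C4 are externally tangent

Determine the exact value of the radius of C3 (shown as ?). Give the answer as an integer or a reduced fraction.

17/3

1. [ext C2·C3]  r_C3² + 22r_C3 − 1411/9 = 0  ⇒  r_C3 = 17/3 (r>0 drops 1)
2. [ext C3·C4]  r_C3² + 6r_C3 − 595/9 = 0  ⇒  r_C3 = 17/3 (r>0 drops 1)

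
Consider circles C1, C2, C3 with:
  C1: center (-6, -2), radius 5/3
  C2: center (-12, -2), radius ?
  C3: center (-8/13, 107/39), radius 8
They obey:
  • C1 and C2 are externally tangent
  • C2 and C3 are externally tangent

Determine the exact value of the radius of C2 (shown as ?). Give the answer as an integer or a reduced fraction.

1. [ext C1·C2]  r_C2² + (10/3)r_C2 − 299/9 = 0  ⇒  r_C2 = 13/3 (r>0 drops 1)
2. [ext C2·C3]  r_C2² + 16r_C2 − 793/9 = 0  ⇒  r_C2 = 13/3 (r>0 drops 1)

13/3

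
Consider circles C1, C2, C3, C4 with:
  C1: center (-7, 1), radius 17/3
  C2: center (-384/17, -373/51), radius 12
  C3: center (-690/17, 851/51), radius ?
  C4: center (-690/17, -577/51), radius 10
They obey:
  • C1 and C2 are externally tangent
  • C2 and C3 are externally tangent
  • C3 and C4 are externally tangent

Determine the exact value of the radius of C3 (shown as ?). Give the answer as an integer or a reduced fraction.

18

1. [ext C2·C3]  r_C3² + 24r_C3 − 756 = 0  ⇒  r_C3 = 18 (r>0 drops 1)
2. [ext C3·C4]  r_C3² + 20r_C3 − 684 = 0  ⇒  r_C3 = 18 (r>0 drops 1)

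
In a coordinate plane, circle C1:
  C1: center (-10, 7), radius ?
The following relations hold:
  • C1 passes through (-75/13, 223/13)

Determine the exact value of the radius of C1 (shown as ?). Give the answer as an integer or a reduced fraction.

1. [C1∋P]  r_C1² − 121 = 0  ⇒  r_C1 = 11 (r>0 drops 1)

11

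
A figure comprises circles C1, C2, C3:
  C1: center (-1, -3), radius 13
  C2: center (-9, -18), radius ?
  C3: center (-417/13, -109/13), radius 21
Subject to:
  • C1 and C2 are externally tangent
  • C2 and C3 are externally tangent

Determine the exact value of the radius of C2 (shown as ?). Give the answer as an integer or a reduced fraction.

4

1. [ext C1·C2]  r_C2² + 26r_C2 − 120 = 0  ⇒  r_C2 = 4 (r>0 drops 1)
2. [ext C2·C3]  r_C2² + 42r_C2 − 184 = 0  ⇒  r_C2 = 4 (r>0 drops 1)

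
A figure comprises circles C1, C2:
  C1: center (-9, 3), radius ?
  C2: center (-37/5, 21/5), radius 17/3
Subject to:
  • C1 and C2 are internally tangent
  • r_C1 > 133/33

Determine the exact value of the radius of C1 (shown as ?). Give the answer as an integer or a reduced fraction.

23/3

1. [int C1,C2]  r_C1² − (34/3)r_C1 + 253/9 = 0  ⇒  r_C1 = 11/3 or 23/3
2. given r_C1 > 133/33: keep 23/3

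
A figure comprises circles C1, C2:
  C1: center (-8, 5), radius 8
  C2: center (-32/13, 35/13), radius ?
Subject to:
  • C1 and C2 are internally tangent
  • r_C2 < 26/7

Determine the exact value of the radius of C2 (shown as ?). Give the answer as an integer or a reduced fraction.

1. [int C1,C2]  r_C2² − 16r_C2 + 28 = 0  ⇒  r_C2 = 2 or 14
2. given r_C2 < 26/7: keep 2

2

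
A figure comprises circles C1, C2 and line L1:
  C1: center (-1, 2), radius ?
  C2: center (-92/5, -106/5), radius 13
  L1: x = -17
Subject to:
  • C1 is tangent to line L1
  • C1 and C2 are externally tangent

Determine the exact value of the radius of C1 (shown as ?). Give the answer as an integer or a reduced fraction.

1. [C1‖L1]  r_C1² − 256 = 0  ⇒  r_C1 = 16 (r>0 drops 1)
2. [ext C1·C2]  r_C1² + 26r_C1 − 672 = 0  ⇒  r_C1 = 16 (r>0 drops 1)

16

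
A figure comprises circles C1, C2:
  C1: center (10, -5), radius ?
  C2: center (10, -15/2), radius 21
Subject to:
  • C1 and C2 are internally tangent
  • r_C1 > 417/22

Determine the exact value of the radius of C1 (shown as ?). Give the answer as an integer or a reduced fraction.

47/2

1. [int C1,C2]  r_C1² − 42r_C1 + 1739/4 = 0  ⇒  r_C1 = 37/2 or 47/2
2. given r_C1 > 417/22: keep 47/2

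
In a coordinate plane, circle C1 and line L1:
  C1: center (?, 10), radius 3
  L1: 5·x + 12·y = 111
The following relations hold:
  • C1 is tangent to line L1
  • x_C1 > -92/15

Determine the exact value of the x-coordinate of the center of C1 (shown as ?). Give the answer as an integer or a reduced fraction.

1. [C1‖L1]  x_C1² + (18/5)x_C1 − 288/5 = 0  ⇒  x_C1 = -48/5 or 6
2. given x_C1 > -92/15: keep 6

6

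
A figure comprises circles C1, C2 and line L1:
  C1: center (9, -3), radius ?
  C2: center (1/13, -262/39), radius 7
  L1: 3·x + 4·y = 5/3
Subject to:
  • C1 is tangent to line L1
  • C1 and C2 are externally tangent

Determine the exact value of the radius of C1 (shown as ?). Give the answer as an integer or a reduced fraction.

1. [C1‖L1]  r_C1² − 64/9 = 0  ⇒  r_C1 = 8/3 (r>0 drops 1)
2. [ext C1·C2]  r_C1² + 14r_C1 − 400/9 = 0  ⇒  r_C1 = 8/3 (r>0 drops 1)

8/3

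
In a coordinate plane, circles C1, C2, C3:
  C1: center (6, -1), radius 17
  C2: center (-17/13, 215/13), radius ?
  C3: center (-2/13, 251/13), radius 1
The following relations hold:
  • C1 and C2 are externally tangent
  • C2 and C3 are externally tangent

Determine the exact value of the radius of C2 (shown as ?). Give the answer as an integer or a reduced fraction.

1. [ext C1·C2]  r_C2² + 34r_C2 − 72 = 0  ⇒  r_C2 = 2 (r>0 drops 1)
2. [ext C2·C3]  r_C2² + 2r_C2 − 8 = 0  ⇒  r_C2 = 2 (r>0 drops 1)

2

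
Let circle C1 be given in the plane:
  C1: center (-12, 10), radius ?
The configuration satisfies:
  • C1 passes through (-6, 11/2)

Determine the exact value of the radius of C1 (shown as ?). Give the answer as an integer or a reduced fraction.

15/2

1. [C1∋P]  r_C1² − 225/4 = 0  ⇒  r_C1 = 15/2 (r>0 drops 1)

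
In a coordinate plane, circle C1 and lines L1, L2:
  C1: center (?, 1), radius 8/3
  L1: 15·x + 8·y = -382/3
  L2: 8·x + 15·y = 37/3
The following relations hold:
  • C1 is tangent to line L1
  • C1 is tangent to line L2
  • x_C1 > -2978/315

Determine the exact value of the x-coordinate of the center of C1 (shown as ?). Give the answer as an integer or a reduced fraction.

-6

1. [C1‖L1]  x_C1² + (812/45)x_C1 + 1084/15 = 0  ⇒  x_C1 = -542/45 or -6
2. [C1‖L2]  x_C1² + (2/3)x_C1 − 32 = 0  ⇒  x_C1 = -6 or 16/3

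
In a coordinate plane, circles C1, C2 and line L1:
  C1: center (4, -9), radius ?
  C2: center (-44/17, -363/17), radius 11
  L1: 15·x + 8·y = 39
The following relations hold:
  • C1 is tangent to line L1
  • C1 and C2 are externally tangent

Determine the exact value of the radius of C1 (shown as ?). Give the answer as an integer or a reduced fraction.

3

1. [C1‖L1]  r_C1² − 9 = 0  ⇒  r_C1 = 3 (r>0 drops 1)
2. [ext C1·C2]  r_C1² + 22r_C1 − 75 = 0  ⇒  r_C1 = 3 (r>0 drops 1)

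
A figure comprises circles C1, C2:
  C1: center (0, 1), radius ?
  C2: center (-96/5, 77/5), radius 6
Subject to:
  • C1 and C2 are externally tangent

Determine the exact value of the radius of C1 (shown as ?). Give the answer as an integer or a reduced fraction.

1. [ext C1·C2]  r_C1² + 12r_C1 − 540 = 0  ⇒  r_C1 = 18 (r>0 drops 1)

18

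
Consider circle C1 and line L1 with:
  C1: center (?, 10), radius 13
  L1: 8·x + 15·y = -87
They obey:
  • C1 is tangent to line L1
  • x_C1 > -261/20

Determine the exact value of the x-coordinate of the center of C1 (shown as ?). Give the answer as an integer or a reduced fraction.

1. [C1‖L1]  x_C1² + (237/4)x_C1 + 229/2 = 0  ⇒  x_C1 = -229/4 or -2
2. given x_C1 > -261/20: keep -2

-2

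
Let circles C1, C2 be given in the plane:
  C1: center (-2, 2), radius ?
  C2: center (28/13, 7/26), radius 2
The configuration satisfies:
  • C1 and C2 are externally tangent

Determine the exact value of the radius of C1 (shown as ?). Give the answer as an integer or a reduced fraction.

1. [ext C1·C2]  r_C1² + 4r_C1 − 65/4 = 0  ⇒  r_C1 = 5/2 (r>0 drops 1)

5/2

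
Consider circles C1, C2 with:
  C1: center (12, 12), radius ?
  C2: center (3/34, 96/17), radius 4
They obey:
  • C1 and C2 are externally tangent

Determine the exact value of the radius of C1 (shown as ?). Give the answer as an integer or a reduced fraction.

19/2

1. [ext C1·C2]  r_C1² + 8r_C1 − 665/4 = 0  ⇒  r_C1 = 19/2 (r>0 drops 1)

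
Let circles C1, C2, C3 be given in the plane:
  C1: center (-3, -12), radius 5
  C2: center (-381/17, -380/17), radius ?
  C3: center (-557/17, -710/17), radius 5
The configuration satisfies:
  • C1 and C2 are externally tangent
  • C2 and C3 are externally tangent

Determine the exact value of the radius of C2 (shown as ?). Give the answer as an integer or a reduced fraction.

17

1. [ext C1·C2]  r_C2² + 10r_C2 − 459 = 0  ⇒  r_C2 = 17 (r>0 drops 1)
2. [ext C2·C3]  r_C2² + 10r_C2 − 459 = 0  ⇒  r_C2 = 17 (r>0 drops 1)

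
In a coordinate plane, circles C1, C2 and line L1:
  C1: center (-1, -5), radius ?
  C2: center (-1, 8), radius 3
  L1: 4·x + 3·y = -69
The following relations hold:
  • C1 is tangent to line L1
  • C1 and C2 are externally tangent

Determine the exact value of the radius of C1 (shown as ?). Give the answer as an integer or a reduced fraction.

10

1. [C1‖L1]  r_C1² − 100 = 0  ⇒  r_C1 = 10 (r>0 drops 1)
2. [ext C1·C2]  r_C1² + 6r_C1 − 160 = 0  ⇒  r_C1 = 10 (r>0 drops 1)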